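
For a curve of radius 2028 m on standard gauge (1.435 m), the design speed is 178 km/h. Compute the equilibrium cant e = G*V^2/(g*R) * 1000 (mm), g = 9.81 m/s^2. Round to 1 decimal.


Convert speed: V = 178 / 3.6 = 49.4444 m/s
Apply formula: e = 1.435 * 49.4444^2 / (9.81 * 2028)
e = 1.435 * 2444.7531 / 19894.68
e = 0.17634 m = 176.3 mm

176.3


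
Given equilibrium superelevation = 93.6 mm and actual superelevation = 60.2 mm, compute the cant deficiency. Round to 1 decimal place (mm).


Cant deficiency = equilibrium cant - actual cant
CD = 93.6 - 60.2
CD = 33.4 mm

33.4


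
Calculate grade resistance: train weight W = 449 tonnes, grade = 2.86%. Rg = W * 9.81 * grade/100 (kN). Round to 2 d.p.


Rg = W * 9.81 * grade / 100
Rg = 449 * 9.81 * 2.86 / 100
Rg = 4404.69 * 0.0286
Rg = 125.97 kN

125.97


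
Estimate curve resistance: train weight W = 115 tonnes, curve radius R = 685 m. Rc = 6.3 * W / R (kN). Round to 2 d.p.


Rc = 6.3 * W / R
Rc = 6.3 * 115 / 685
Rc = 724.5 / 685
Rc = 1.06 kN

1.06


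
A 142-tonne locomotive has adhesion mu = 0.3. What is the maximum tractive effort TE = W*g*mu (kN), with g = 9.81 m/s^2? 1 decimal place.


TE_max = W * g * mu
TE_max = 142 * 9.81 * 0.3
TE_max = 1393.02 * 0.3
TE_max = 417.9 kN

417.9


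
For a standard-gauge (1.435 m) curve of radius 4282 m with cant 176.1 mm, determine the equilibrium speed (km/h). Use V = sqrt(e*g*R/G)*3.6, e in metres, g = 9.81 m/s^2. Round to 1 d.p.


Convert cant: e = 176.1 mm = 0.1761 m
V_ms = sqrt(0.1761 * 9.81 * 4282 / 1.435)
V_ms = sqrt(5154.93419) = 71.7979 m/s
V = 71.7979 * 3.6 = 258.5 km/h

258.5


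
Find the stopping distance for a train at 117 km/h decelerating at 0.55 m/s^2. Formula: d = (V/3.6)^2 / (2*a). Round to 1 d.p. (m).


Convert speed: V = 117 / 3.6 = 32.5 m/s
V^2 = 1056.25
d = 1056.25 / (2 * 0.55)
d = 1056.25 / 1.1
d = 960.2 m

960.2


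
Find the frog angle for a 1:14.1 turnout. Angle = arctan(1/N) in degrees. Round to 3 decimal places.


1/N = 1/14.1 = 0.070922
angle = arctan(0.070922) = 0.070803 rad
angle = 0.070803 * 180/pi = 4.057 degrees

4.057


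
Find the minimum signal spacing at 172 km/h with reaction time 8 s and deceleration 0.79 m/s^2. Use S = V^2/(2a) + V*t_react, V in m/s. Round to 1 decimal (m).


V = 172 / 3.6 = 47.7778 m/s
Braking distance = 47.7778^2 / (2*0.79) = 1444.757 m
Sighting distance = 47.7778 * 8 = 382.2222 m
S = 1444.757 + 382.2222 = 1827.0 m

1827.0


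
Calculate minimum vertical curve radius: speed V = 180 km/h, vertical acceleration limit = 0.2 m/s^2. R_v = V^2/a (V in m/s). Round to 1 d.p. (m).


Convert speed: V = 180 / 3.6 = 50.0 m/s
V^2 = 2500.0 m^2/s^2
R_v = 2500.0 / 0.2
R_v = 12500.0 m

12500.0


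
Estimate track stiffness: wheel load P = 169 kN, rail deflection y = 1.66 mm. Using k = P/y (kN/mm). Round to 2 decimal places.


Track stiffness k = P / y
k = 169 / 1.66
k = 101.81 kN/mm

101.81


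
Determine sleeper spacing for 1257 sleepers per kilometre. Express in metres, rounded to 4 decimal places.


Spacing = 1000 m / number of sleepers
Spacing = 1000 / 1257
Spacing = 0.7955 m

0.7955


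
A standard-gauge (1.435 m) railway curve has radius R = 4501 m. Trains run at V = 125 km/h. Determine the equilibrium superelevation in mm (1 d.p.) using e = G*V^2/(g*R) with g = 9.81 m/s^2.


Convert speed: V = 125 / 3.6 = 34.7222 m/s
Apply formula: e = 1.435 * 34.7222^2 / (9.81 * 4501)
e = 1.435 * 1205.6327 / 44154.81
e = 0.039182 m = 39.2 mm

39.2


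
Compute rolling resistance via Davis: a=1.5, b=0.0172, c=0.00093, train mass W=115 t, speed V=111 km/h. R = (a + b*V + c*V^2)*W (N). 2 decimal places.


b*V = 0.0172 * 111 = 1.9092
c*V^2 = 0.00093 * 12321 = 11.45853
R_per_t = 1.5 + 1.9092 + 11.45853 = 14.86773 N/t
R_total = 14.86773 * 115 = 1709.79 N

1709.79


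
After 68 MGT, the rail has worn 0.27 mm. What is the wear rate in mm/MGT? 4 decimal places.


Wear rate = total wear / cumulative tonnage
Rate = 0.27 / 68
Rate = 0.0040 mm/MGT

0.0040


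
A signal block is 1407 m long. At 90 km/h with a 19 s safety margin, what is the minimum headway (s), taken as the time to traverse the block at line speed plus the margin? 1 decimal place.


V = 90 / 3.6 = 25.0 m/s
Block traversal time = 1407 / 25.0 = 56.28 s
Headway = 56.28 + 19
Headway = 75.3 s

75.3


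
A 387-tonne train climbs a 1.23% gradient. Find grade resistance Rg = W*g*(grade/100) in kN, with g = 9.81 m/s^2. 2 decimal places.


Rg = W * 9.81 * grade / 100
Rg = 387 * 9.81 * 1.23 / 100
Rg = 3796.47 * 0.0123
Rg = 46.70 kN

46.70


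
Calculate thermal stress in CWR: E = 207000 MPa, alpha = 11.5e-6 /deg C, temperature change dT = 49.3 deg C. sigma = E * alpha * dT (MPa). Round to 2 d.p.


sigma = E * alpha * dT
sigma = 207000 * 11.5e-6 * 49.3
sigma = 2.3805 * 49.3
sigma = 117.36 MPa

117.36


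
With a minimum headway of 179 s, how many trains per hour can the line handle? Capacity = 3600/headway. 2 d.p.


Capacity = 3600 / headway
Capacity = 3600 / 179
Capacity = 20.11 trains/hour

20.11


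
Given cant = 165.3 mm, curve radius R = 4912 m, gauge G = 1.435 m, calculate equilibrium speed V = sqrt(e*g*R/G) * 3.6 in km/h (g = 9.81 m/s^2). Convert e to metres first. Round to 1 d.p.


Convert cant: e = 165.3 mm = 0.1653 m
V_ms = sqrt(0.1653 * 9.81 * 4912 / 1.435)
V_ms = sqrt(5550.707189) = 74.5031 m/s
V = 74.5031 * 3.6 = 268.2 km/h

268.2


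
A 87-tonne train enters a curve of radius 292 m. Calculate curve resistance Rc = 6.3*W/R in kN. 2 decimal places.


Rc = 6.3 * W / R
Rc = 6.3 * 87 / 292
Rc = 548.1 / 292
Rc = 1.88 kN

1.88


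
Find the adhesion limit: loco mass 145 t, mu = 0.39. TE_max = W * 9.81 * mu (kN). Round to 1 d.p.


TE_max = W * g * mu
TE_max = 145 * 9.81 * 0.39
TE_max = 1422.45 * 0.39
TE_max = 554.8 kN

554.8


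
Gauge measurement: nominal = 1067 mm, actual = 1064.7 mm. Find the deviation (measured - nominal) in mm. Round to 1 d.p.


Deviation = measured - nominal
Deviation = 1064.7 - 1067
Deviation = -2.3 mm

-2.3


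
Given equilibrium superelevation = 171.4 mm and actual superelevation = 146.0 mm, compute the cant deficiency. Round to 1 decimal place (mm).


Cant deficiency = equilibrium cant - actual cant
CD = 171.4 - 146.0
CD = 25.4 mm

25.4


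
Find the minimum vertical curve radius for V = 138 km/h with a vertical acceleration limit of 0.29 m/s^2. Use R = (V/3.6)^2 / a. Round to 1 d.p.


Convert speed: V = 138 / 3.6 = 38.3333 m/s
V^2 = 1469.4444 m^2/s^2
R_v = 1469.4444 / 0.29
R_v = 5067.0 m

5067.0


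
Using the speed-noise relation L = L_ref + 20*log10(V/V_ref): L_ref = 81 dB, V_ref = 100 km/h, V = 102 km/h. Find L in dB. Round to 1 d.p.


V/V_ref = 102 / 100 = 1.02
log10(1.02) = 0.0086
20 * 0.0086 = 0.172
L = 81 + 0.172 = 81.2 dB

81.2


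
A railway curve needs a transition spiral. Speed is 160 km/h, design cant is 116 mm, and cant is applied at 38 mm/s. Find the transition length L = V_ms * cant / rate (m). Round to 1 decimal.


Convert speed: V = 160 / 3.6 = 44.4444 m/s
L = 44.4444 * 116 / 38
L = 5155.5556 / 38
L = 135.7 m

135.7


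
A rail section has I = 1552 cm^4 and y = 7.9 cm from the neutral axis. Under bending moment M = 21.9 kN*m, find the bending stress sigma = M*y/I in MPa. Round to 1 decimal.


Convert units:
M = 21.9 kN*m = 21900000 N*mm
y = 7.9 cm = 79 mm
I = 1552 cm^4 = 15520000 mm^4
sigma = 21900000 * 79 / 15520000
sigma = 111.5 MPa

111.5


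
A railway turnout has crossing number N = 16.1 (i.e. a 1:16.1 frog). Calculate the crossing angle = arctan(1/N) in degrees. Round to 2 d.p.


1/N = 1/16.1 = 0.062112
angle = arctan(0.062112) = 0.062032 rad
angle = 0.062032 * 180/pi = 3.55 degrees

3.55


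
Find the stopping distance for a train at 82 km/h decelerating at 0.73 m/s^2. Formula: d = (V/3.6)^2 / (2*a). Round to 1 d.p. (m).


Convert speed: V = 82 / 3.6 = 22.7778 m/s
V^2 = 518.8272
d = 518.8272 / (2 * 0.73)
d = 518.8272 / 1.46
d = 355.4 m

355.4


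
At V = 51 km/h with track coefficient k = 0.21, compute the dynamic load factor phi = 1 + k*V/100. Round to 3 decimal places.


phi = 1 + k * V / 100
phi = 1 + 0.21 * 51 / 100
phi = 1 + 0.1071
phi = 1.107

1.107


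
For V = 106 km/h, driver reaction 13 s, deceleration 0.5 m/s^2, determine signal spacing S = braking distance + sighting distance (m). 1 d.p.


V = 106 / 3.6 = 29.4444 m/s
Braking distance = 29.4444^2 / (2*0.5) = 866.9753 m
Sighting distance = 29.4444 * 13 = 382.7778 m
S = 866.9753 + 382.7778 = 1249.8 m

1249.8


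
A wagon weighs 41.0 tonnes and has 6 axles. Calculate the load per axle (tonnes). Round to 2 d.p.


Load per axle = total weight / number of axles
Load = 41.0 / 6
Load = 6.83 tonnes

6.83


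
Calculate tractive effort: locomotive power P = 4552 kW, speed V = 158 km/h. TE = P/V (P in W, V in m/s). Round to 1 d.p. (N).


Convert: P = 4552 kW = 4552000 W
V = 158 / 3.6 = 43.8889 m/s
TE = 4552000 / 43.8889
TE = 103716.5 N

103716.5


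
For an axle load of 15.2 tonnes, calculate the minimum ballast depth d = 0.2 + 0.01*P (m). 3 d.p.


d = 0.2 + 0.01 * 15.2
d = 0.2 + 0.152
d = 0.352 m

0.352


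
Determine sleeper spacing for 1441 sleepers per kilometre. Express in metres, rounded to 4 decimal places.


Spacing = 1000 m / number of sleepers
Spacing = 1000 / 1441
Spacing = 0.6940 m

0.6940


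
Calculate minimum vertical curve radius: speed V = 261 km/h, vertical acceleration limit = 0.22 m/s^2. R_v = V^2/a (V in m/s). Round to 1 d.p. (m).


Convert speed: V = 261 / 3.6 = 72.5 m/s
V^2 = 5256.25 m^2/s^2
R_v = 5256.25 / 0.22
R_v = 23892.0 m

23892.0


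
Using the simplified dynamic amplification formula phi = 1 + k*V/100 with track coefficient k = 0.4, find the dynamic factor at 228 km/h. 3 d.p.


phi = 1 + k * V / 100
phi = 1 + 0.4 * 228 / 100
phi = 1 + 0.912
phi = 1.912

1.912


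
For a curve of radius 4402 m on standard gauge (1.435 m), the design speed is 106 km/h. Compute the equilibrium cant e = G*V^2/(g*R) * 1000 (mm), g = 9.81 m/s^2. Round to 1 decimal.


Convert speed: V = 106 / 3.6 = 29.4444 m/s
Apply formula: e = 1.435 * 29.4444^2 / (9.81 * 4402)
e = 1.435 * 866.9753 / 43183.62
e = 0.02881 m = 28.8 mm

28.8


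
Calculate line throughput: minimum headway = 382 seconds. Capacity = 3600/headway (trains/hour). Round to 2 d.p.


Capacity = 3600 / headway
Capacity = 3600 / 382
Capacity = 9.42 trains/hour

9.42


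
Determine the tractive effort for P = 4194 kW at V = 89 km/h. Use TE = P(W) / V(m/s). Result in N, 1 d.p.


Convert: P = 4194 kW = 4194000 W
V = 89 / 3.6 = 24.7222 m/s
TE = 4194000 / 24.7222
TE = 169644.9 N

169644.9


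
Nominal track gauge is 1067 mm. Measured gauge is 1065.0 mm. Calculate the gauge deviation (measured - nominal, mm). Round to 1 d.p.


Deviation = measured - nominal
Deviation = 1065.0 - 1067
Deviation = -2.0 mm

-2.0


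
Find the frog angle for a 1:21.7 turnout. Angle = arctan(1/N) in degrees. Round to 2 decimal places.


1/N = 1/21.7 = 0.046083
angle = arctan(0.046083) = 0.04605 rad
angle = 0.04605 * 180/pi = 2.64 degrees

2.64


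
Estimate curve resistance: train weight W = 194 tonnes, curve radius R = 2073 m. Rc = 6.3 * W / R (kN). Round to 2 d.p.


Rc = 6.3 * W / R
Rc = 6.3 * 194 / 2073
Rc = 1222.2 / 2073
Rc = 0.59 kN

0.59


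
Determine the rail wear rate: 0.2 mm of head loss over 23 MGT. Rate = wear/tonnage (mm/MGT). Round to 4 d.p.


Wear rate = total wear / cumulative tonnage
Rate = 0.2 / 23
Rate = 0.0087 mm/MGT

0.0087


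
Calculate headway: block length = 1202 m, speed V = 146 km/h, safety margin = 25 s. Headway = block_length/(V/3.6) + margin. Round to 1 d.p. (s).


V = 146 / 3.6 = 40.5556 m/s
Block traversal time = 1202 / 40.5556 = 29.6384 s
Headway = 29.6384 + 25
Headway = 54.6 s

54.6


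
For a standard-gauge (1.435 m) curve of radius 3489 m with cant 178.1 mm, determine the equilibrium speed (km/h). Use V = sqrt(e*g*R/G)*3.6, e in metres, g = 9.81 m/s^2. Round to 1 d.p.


Convert cant: e = 178.1 mm = 0.1781 m
V_ms = sqrt(0.1781 * 9.81 * 3489 / 1.435)
V_ms = sqrt(4247.975421) = 65.1765 m/s
V = 65.1765 * 3.6 = 234.6 km/h

234.6


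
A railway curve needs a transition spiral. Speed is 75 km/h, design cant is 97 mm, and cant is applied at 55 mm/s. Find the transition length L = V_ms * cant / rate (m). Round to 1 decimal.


Convert speed: V = 75 / 3.6 = 20.8333 m/s
L = 20.8333 * 97 / 55
L = 2020.8333 / 55
L = 36.7 m

36.7


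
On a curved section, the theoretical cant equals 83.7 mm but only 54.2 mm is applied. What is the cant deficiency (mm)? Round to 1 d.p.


Cant deficiency = equilibrium cant - actual cant
CD = 83.7 - 54.2
CD = 29.5 mm

29.5


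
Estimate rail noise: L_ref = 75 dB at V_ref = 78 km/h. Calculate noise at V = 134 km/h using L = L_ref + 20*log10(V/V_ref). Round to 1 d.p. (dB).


V/V_ref = 134 / 78 = 1.717949
log10(1.717949) = 0.23501
20 * 0.23501 = 4.7002
L = 75 + 4.7002 = 79.7 dB

79.7


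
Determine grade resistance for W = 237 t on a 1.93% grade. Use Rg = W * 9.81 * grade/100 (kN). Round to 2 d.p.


Rg = W * 9.81 * grade / 100
Rg = 237 * 9.81 * 1.93 / 100
Rg = 2324.97 * 0.0193
Rg = 44.87 kN

44.87


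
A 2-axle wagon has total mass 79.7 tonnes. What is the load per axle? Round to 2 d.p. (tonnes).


Load per axle = total weight / number of axles
Load = 79.7 / 2
Load = 39.85 tonnes

39.85


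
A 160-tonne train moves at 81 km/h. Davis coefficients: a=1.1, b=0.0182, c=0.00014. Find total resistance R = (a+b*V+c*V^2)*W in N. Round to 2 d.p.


b*V = 0.0182 * 81 = 1.4742
c*V^2 = 0.00014 * 6561 = 0.91854
R_per_t = 1.1 + 1.4742 + 0.91854 = 3.49274 N/t
R_total = 3.49274 * 160 = 558.84 N

558.84


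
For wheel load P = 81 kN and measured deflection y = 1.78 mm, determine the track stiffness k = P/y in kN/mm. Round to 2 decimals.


Track stiffness k = P / y
k = 81 / 1.78
k = 45.51 kN/mm

45.51


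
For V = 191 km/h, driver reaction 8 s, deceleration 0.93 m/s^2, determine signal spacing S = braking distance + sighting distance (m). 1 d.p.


V = 191 / 3.6 = 53.0556 m/s
Braking distance = 53.0556^2 / (2*0.93) = 1513.3828 m
Sighting distance = 53.0556 * 8 = 424.4444 m
S = 1513.3828 + 424.4444 = 1937.8 m

1937.8


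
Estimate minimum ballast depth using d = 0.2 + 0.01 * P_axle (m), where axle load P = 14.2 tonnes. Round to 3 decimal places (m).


d = 0.2 + 0.01 * 14.2
d = 0.2 + 0.142
d = 0.342 m

0.342


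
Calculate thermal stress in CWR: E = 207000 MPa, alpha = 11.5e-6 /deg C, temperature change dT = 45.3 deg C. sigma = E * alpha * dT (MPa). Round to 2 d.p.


sigma = E * alpha * dT
sigma = 207000 * 11.5e-6 * 45.3
sigma = 2.3805 * 45.3
sigma = 107.84 MPa

107.84


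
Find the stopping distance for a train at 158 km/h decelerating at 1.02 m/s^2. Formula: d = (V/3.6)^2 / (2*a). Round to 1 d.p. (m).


Convert speed: V = 158 / 3.6 = 43.8889 m/s
V^2 = 1926.2346
d = 1926.2346 / (2 * 1.02)
d = 1926.2346 / 2.04
d = 944.2 m

944.2


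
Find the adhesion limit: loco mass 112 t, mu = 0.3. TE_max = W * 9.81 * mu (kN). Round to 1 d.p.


TE_max = W * g * mu
TE_max = 112 * 9.81 * 0.3
TE_max = 1098.72 * 0.3
TE_max = 329.6 kN

329.6


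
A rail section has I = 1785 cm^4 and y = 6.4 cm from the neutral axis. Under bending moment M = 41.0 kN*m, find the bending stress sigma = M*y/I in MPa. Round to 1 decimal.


Convert units:
M = 41.0 kN*m = 41000000 N*mm
y = 6.4 cm = 64 mm
I = 1785 cm^4 = 17850000 mm^4
sigma = 41000000 * 64 / 17850000
sigma = 147.0 MPa

147.0


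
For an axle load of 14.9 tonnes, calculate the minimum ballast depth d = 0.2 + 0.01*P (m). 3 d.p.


d = 0.2 + 0.01 * 14.9
d = 0.2 + 0.149
d = 0.349 m

0.349


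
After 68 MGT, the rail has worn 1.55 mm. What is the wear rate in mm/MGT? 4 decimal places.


Wear rate = total wear / cumulative tonnage
Rate = 1.55 / 68
Rate = 0.0228 mm/MGT

0.0228


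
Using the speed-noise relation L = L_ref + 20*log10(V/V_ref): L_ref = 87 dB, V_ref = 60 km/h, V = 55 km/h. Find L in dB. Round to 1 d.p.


V/V_ref = 55 / 60 = 0.916667
log10(0.916667) = -0.037789
20 * -0.037789 = -0.7558
L = 87 + -0.7558 = 86.2 dB

86.2


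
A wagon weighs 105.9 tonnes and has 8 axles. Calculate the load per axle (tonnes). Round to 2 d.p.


Load per axle = total weight / number of axles
Load = 105.9 / 8
Load = 13.24 tonnes

13.24


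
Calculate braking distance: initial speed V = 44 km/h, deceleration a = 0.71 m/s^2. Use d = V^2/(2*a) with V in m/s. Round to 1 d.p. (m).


Convert speed: V = 44 / 3.6 = 12.2222 m/s
V^2 = 149.3827
d = 149.3827 / (2 * 0.71)
d = 149.3827 / 1.42
d = 105.2 m

105.2


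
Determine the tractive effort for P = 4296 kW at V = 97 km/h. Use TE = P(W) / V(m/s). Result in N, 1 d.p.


Convert: P = 4296 kW = 4296000 W
V = 97 / 3.6 = 26.9444 m/s
TE = 4296000 / 26.9444
TE = 159439.2 N

159439.2


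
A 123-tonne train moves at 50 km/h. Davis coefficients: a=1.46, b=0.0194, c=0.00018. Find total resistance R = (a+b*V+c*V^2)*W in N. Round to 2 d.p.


b*V = 0.0194 * 50 = 0.97
c*V^2 = 0.00018 * 2500 = 0.45
R_per_t = 1.46 + 0.97 + 0.45 = 2.88 N/t
R_total = 2.88 * 123 = 354.24 N

354.24


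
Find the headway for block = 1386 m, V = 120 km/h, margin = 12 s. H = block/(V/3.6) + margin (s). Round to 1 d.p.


V = 120 / 3.6 = 33.3333 m/s
Block traversal time = 1386 / 33.3333 = 41.58 s
Headway = 41.58 + 12
Headway = 53.6 s

53.6


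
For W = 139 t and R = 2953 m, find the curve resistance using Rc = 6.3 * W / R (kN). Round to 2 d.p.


Rc = 6.3 * W / R
Rc = 6.3 * 139 / 2953
Rc = 875.7 / 2953
Rc = 0.30 kN

0.30


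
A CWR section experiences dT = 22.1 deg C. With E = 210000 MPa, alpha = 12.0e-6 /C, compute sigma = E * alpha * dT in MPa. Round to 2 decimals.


sigma = E * alpha * dT
sigma = 210000 * 12.0e-6 * 22.1
sigma = 2.52 * 22.1
sigma = 55.69 MPa

55.69


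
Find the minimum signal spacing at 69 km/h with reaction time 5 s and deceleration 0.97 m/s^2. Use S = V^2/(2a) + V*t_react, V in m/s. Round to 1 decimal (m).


V = 69 / 3.6 = 19.1667 m/s
Braking distance = 19.1667^2 / (2*0.97) = 189.3614 m
Sighting distance = 19.1667 * 5 = 95.8333 m
S = 189.3614 + 95.8333 = 285.2 m

285.2


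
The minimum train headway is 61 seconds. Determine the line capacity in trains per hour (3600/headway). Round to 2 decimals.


Capacity = 3600 / headway
Capacity = 3600 / 61
Capacity = 59.02 trains/hour

59.02


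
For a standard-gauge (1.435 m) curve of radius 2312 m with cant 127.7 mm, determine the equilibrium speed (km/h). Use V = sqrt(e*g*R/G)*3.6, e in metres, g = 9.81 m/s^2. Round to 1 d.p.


Convert cant: e = 127.7 mm = 0.1277 m
V_ms = sqrt(0.1277 * 9.81 * 2312 / 1.435)
V_ms = sqrt(2018.346999) = 44.926 m/s
V = 44.926 * 3.6 = 161.7 km/h

161.7


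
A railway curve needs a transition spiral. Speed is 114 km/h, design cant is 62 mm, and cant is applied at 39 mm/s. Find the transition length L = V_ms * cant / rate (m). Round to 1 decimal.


Convert speed: V = 114 / 3.6 = 31.6667 m/s
L = 31.6667 * 62 / 39
L = 1963.3333 / 39
L = 50.3 m

50.3


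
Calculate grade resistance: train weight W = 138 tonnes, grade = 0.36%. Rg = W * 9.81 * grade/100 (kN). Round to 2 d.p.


Rg = W * 9.81 * grade / 100
Rg = 138 * 9.81 * 0.36 / 100
Rg = 1353.78 * 0.0036
Rg = 4.87 kN

4.87


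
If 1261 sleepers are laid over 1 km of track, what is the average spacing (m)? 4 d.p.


Spacing = 1000 m / number of sleepers
Spacing = 1000 / 1261
Spacing = 0.7930 m

0.7930


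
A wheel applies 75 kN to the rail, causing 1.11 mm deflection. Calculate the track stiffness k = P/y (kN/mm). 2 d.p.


Track stiffness k = P / y
k = 75 / 1.11
k = 67.57 kN/mm

67.57


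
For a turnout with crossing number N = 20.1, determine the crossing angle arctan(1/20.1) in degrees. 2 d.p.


1/N = 1/20.1 = 0.049751
angle = arctan(0.049751) = 0.04971 rad
angle = 0.04971 * 180/pi = 2.85 degrees

2.85


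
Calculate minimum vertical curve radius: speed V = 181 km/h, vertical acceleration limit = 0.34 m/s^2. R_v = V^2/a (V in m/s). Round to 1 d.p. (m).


Convert speed: V = 181 / 3.6 = 50.2778 m/s
V^2 = 2527.8549 m^2/s^2
R_v = 2527.8549 / 0.34
R_v = 7434.9 m

7434.9


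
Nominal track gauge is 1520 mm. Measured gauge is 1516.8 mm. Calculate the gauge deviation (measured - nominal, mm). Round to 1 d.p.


Deviation = measured - nominal
Deviation = 1516.8 - 1520
Deviation = -3.2 mm

-3.2


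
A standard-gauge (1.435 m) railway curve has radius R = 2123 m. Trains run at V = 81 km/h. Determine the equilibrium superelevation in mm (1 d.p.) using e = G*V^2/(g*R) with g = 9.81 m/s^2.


Convert speed: V = 81 / 3.6 = 22.5 m/s
Apply formula: e = 1.435 * 22.5^2 / (9.81 * 2123)
e = 1.435 * 506.25 / 20826.63
e = 0.034882 m = 34.9 mm

34.9


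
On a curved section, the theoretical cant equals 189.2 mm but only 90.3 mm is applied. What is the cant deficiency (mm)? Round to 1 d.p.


Cant deficiency = equilibrium cant - actual cant
CD = 189.2 - 90.3
CD = 98.9 mm

98.9


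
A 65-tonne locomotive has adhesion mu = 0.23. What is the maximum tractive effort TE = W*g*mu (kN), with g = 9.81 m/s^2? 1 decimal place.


TE_max = W * g * mu
TE_max = 65 * 9.81 * 0.23
TE_max = 637.65 * 0.23
TE_max = 146.7 kN

146.7


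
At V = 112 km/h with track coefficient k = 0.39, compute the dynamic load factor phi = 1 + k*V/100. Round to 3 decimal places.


phi = 1 + k * V / 100
phi = 1 + 0.39 * 112 / 100
phi = 1 + 0.4368
phi = 1.437

1.437


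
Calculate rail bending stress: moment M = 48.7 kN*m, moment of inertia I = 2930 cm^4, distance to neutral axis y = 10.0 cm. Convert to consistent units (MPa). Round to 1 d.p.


Convert units:
M = 48.7 kN*m = 48700000 N*mm
y = 10.0 cm = 100 mm
I = 2930 cm^4 = 29300000 mm^4
sigma = 48700000 * 100 / 29300000
sigma = 166.2 MPa

166.2


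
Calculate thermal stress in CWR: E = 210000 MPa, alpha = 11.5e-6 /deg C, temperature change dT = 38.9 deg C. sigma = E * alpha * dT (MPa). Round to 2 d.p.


sigma = E * alpha * dT
sigma = 210000 * 11.5e-6 * 38.9
sigma = 2.415 * 38.9
sigma = 93.94 MPa

93.94


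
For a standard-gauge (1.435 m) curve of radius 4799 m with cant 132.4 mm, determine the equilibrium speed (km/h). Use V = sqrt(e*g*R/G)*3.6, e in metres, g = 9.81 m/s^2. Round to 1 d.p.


Convert cant: e = 132.4 mm = 0.1324 m
V_ms = sqrt(0.1324 * 9.81 * 4799 / 1.435)
V_ms = sqrt(4343.660178) = 65.9065 m/s
V = 65.9065 * 3.6 = 237.3 km/h

237.3


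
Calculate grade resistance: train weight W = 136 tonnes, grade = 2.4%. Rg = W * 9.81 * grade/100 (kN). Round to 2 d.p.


Rg = W * 9.81 * grade / 100
Rg = 136 * 9.81 * 2.4 / 100
Rg = 1334.16 * 0.024
Rg = 32.02 kN

32.02


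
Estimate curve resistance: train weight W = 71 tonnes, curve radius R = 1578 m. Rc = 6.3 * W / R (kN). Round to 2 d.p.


Rc = 6.3 * W / R
Rc = 6.3 * 71 / 1578
Rc = 447.3 / 1578
Rc = 0.28 kN

0.28


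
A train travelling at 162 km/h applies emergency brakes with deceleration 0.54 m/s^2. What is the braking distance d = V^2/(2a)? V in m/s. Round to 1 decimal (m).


Convert speed: V = 162 / 3.6 = 45.0 m/s
V^2 = 2025.0
d = 2025.0 / (2 * 0.54)
d = 2025.0 / 1.08
d = 1875.0 m

1875.0


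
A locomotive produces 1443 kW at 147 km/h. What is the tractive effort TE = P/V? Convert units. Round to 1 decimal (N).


Convert: P = 1443 kW = 1443000 W
V = 147 / 3.6 = 40.8333 m/s
TE = 1443000 / 40.8333
TE = 35338.8 N

35338.8


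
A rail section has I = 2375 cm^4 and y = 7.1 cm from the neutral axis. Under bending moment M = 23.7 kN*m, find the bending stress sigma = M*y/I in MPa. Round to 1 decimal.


Convert units:
M = 23.7 kN*m = 23700000 N*mm
y = 7.1 cm = 71 mm
I = 2375 cm^4 = 23750000 mm^4
sigma = 23700000 * 71 / 23750000
sigma = 70.9 MPa

70.9


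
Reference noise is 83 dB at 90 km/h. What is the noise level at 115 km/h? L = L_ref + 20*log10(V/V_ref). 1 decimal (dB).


V/V_ref = 115 / 90 = 1.277778
log10(1.277778) = 0.106455
20 * 0.106455 = 2.1291
L = 83 + 2.1291 = 85.1 dB

85.1


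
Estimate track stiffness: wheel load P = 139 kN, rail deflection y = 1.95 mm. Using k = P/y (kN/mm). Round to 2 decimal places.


Track stiffness k = P / y
k = 139 / 1.95
k = 71.28 kN/mm

71.28


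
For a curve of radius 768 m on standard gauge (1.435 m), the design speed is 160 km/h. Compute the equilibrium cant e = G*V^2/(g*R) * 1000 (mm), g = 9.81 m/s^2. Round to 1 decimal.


Convert speed: V = 160 / 3.6 = 44.4444 m/s
Apply formula: e = 1.435 * 44.4444^2 / (9.81 * 768)
e = 1.435 * 1975.3086 / 7534.08
e = 0.376233 m = 376.2 mm

376.2


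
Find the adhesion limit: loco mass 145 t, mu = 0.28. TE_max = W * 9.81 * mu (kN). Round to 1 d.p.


TE_max = W * g * mu
TE_max = 145 * 9.81 * 0.28
TE_max = 1422.45 * 0.28
TE_max = 398.3 kN

398.3


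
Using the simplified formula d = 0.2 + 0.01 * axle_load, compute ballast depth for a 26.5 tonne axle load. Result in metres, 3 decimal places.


d = 0.2 + 0.01 * 26.5
d = 0.2 + 0.265
d = 0.465 m

0.465


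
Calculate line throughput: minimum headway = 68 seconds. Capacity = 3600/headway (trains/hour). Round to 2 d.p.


Capacity = 3600 / headway
Capacity = 3600 / 68
Capacity = 52.94 trains/hour

52.94


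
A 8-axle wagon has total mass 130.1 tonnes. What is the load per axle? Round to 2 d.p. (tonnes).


Load per axle = total weight / number of axles
Load = 130.1 / 8
Load = 16.26 tonnes

16.26


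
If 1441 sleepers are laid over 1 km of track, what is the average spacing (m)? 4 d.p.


Spacing = 1000 m / number of sleepers
Spacing = 1000 / 1441
Spacing = 0.6940 m

0.6940


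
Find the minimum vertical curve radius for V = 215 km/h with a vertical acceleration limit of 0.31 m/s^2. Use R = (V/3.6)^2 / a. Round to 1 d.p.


Convert speed: V = 215 / 3.6 = 59.7222 m/s
V^2 = 3566.7438 m^2/s^2
R_v = 3566.7438 / 0.31
R_v = 11505.6 m

11505.6


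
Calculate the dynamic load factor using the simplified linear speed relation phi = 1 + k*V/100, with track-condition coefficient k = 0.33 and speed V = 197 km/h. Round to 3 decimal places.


phi = 1 + k * V / 100
phi = 1 + 0.33 * 197 / 100
phi = 1 + 0.6501
phi = 1.650

1.650


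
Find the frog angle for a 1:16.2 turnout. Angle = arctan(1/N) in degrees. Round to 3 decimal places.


1/N = 1/16.2 = 0.061728
angle = arctan(0.061728) = 0.06165 rad
angle = 0.06165 * 180/pi = 3.532 degrees

3.532


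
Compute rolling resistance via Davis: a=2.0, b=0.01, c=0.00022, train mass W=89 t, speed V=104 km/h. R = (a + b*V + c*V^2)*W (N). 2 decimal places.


b*V = 0.01 * 104 = 1.04
c*V^2 = 0.00022 * 10816 = 2.37952
R_per_t = 2.0 + 1.04 + 2.37952 = 5.41952 N/t
R_total = 5.41952 * 89 = 482.34 N

482.34


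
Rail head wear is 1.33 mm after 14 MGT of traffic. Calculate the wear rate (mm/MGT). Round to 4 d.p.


Wear rate = total wear / cumulative tonnage
Rate = 1.33 / 14
Rate = 0.0950 mm/MGT

0.0950


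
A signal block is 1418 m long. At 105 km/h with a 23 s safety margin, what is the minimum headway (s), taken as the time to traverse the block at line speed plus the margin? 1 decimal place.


V = 105 / 3.6 = 29.1667 m/s
Block traversal time = 1418 / 29.1667 = 48.6171 s
Headway = 48.6171 + 23
Headway = 71.6 s

71.6


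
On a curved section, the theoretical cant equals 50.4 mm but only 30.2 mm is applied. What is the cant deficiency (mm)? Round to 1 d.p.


Cant deficiency = equilibrium cant - actual cant
CD = 50.4 - 30.2
CD = 20.2 mm

20.2


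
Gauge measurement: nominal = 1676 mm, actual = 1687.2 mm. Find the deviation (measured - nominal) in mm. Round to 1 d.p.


Deviation = measured - nominal
Deviation = 1687.2 - 1676
Deviation = 11.2 mm

11.2


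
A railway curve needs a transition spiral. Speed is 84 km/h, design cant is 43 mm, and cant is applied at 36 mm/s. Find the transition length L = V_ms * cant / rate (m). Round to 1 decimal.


Convert speed: V = 84 / 3.6 = 23.3333 m/s
L = 23.3333 * 43 / 36
L = 1003.3333 / 36
L = 27.9 m

27.9


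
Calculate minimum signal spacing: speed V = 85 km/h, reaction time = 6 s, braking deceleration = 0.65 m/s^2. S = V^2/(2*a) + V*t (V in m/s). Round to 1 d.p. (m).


V = 85 / 3.6 = 23.6111 m/s
Braking distance = 23.6111^2 / (2*0.65) = 428.8343 m
Sighting distance = 23.6111 * 6 = 141.6667 m
S = 428.8343 + 141.6667 = 570.5 m

570.5


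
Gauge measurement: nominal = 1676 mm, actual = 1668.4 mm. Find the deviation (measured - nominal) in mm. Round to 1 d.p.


Deviation = measured - nominal
Deviation = 1668.4 - 1676
Deviation = -7.6 mm

-7.6


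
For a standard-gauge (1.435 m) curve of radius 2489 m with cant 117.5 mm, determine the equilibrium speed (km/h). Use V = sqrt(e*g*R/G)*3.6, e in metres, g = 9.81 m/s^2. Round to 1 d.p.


Convert cant: e = 117.5 mm = 0.1175 m
V_ms = sqrt(0.1175 * 9.81 * 2489 / 1.435)
V_ms = sqrt(1999.308763) = 44.7136 m/s
V = 44.7136 * 3.6 = 161.0 km/h

161.0


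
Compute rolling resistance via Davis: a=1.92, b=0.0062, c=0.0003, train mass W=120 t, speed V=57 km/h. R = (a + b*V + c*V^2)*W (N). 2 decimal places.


b*V = 0.0062 * 57 = 0.3534
c*V^2 = 0.0003 * 3249 = 0.9747
R_per_t = 1.92 + 0.3534 + 0.9747 = 3.2481 N/t
R_total = 3.2481 * 120 = 389.77 N

389.77


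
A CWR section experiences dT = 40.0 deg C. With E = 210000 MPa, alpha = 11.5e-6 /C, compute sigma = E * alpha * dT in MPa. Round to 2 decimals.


sigma = E * alpha * dT
sigma = 210000 * 11.5e-6 * 40.0
sigma = 2.415 * 40.0
sigma = 96.60 MPa

96.60


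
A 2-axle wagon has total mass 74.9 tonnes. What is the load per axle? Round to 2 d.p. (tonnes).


Load per axle = total weight / number of axles
Load = 74.9 / 2
Load = 37.45 tonnes

37.45


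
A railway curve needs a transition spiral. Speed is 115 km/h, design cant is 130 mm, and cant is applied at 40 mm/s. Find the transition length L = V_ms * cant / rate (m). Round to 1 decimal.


Convert speed: V = 115 / 3.6 = 31.9444 m/s
L = 31.9444 * 130 / 40
L = 4152.7778 / 40
L = 103.8 m

103.8


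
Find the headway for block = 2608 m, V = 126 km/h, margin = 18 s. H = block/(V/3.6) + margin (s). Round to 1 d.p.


V = 126 / 3.6 = 35.0 m/s
Block traversal time = 2608 / 35.0 = 74.5143 s
Headway = 74.5143 + 18
Headway = 92.5 s

92.5


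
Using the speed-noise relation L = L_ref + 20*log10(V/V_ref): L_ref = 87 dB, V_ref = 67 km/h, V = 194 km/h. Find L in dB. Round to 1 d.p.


V/V_ref = 194 / 67 = 2.895522
log10(2.895522) = 0.461727
20 * 0.461727 = 9.2345
L = 87 + 9.2345 = 96.2 dB

96.2


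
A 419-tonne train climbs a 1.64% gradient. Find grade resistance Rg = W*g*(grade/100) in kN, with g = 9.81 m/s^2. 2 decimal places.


Rg = W * 9.81 * grade / 100
Rg = 419 * 9.81 * 1.64 / 100
Rg = 4110.39 * 0.0164
Rg = 67.41 kN

67.41


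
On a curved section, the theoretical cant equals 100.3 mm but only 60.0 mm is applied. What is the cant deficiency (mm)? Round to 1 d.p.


Cant deficiency = equilibrium cant - actual cant
CD = 100.3 - 60.0
CD = 40.3 mm

40.3


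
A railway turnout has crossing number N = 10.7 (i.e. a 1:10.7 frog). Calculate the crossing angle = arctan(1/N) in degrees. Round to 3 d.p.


1/N = 1/10.7 = 0.093458
angle = arctan(0.093458) = 0.093187 rad
angle = 0.093187 * 180/pi = 5.339 degrees

5.339


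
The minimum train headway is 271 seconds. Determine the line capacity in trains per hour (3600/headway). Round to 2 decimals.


Capacity = 3600 / headway
Capacity = 3600 / 271
Capacity = 13.28 trains/hour

13.28


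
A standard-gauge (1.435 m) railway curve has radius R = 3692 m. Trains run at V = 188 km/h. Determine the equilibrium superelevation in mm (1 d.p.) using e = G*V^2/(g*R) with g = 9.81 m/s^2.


Convert speed: V = 188 / 3.6 = 52.2222 m/s
Apply formula: e = 1.435 * 52.2222^2 / (9.81 * 3692)
e = 1.435 * 2727.1605 / 36218.52
e = 0.108052 m = 108.1 mm

108.1


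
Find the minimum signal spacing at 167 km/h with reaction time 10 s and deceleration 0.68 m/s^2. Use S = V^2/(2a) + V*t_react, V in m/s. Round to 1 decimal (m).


V = 167 / 3.6 = 46.3889 m/s
Braking distance = 46.3889^2 / (2*0.68) = 1582.3007 m
Sighting distance = 46.3889 * 10 = 463.8889 m
S = 1582.3007 + 463.8889 = 2046.2 m

2046.2


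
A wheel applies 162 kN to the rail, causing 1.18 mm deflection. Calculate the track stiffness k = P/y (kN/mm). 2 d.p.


Track stiffness k = P / y
k = 162 / 1.18
k = 137.29 kN/mm

137.29


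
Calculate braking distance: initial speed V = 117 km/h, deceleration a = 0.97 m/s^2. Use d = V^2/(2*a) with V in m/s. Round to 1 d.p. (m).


Convert speed: V = 117 / 3.6 = 32.5 m/s
V^2 = 1056.25
d = 1056.25 / (2 * 0.97)
d = 1056.25 / 1.94
d = 544.5 m

544.5


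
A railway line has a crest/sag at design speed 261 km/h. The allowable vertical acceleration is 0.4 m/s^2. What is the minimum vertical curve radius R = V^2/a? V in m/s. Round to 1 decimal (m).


Convert speed: V = 261 / 3.6 = 72.5 m/s
V^2 = 5256.25 m^2/s^2
R_v = 5256.25 / 0.4
R_v = 13140.6 m

13140.6


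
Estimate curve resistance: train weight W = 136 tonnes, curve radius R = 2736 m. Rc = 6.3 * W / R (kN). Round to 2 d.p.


Rc = 6.3 * W / R
Rc = 6.3 * 136 / 2736
Rc = 856.8 / 2736
Rc = 0.31 kN

0.31


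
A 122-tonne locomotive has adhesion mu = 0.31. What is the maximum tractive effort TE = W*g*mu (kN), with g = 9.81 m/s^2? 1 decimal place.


TE_max = W * g * mu
TE_max = 122 * 9.81 * 0.31
TE_max = 1196.82 * 0.31
TE_max = 371.0 kN

371.0


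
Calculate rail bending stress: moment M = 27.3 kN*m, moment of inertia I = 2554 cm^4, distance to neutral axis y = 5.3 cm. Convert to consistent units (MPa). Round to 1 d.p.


Convert units:
M = 27.3 kN*m = 27300000 N*mm
y = 5.3 cm = 53 mm
I = 2554 cm^4 = 25540000 mm^4
sigma = 27300000 * 53 / 25540000
sigma = 56.7 MPa

56.7


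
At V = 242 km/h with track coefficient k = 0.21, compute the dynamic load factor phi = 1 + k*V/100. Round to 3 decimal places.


phi = 1 + k * V / 100
phi = 1 + 0.21 * 242 / 100
phi = 1 + 0.5082
phi = 1.508

1.508


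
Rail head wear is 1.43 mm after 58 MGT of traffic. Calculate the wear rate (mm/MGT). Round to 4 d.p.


Wear rate = total wear / cumulative tonnage
Rate = 1.43 / 58
Rate = 0.0247 mm/MGT

0.0247


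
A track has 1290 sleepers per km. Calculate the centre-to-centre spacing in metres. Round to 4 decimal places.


Spacing = 1000 m / number of sleepers
Spacing = 1000 / 1290
Spacing = 0.7752 m

0.7752


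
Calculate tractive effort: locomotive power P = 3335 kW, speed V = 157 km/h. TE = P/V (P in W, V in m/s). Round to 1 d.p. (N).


Convert: P = 3335 kW = 3335000 W
V = 157 / 3.6 = 43.6111 m/s
TE = 3335000 / 43.6111
TE = 76471.3 N

76471.3


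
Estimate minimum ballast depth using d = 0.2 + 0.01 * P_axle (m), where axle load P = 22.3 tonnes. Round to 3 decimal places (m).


d = 0.2 + 0.01 * 22.3
d = 0.2 + 0.223
d = 0.423 m

0.423


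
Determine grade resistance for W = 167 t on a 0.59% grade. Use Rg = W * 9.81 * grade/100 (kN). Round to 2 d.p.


Rg = W * 9.81 * grade / 100
Rg = 167 * 9.81 * 0.59 / 100
Rg = 1638.27 * 0.0059
Rg = 9.67 kN

9.67


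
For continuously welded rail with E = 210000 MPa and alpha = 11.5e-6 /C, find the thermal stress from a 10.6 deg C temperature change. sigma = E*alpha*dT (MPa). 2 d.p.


sigma = E * alpha * dT
sigma = 210000 * 11.5e-6 * 10.6
sigma = 2.415 * 10.6
sigma = 25.60 MPa

25.60


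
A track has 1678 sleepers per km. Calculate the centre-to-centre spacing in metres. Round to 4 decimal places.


Spacing = 1000 m / number of sleepers
Spacing = 1000 / 1678
Spacing = 0.5959 m

0.5959


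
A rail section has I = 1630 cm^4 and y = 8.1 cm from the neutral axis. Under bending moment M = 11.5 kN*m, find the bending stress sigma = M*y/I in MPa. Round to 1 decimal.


Convert units:
M = 11.5 kN*m = 11500000 N*mm
y = 8.1 cm = 81 mm
I = 1630 cm^4 = 16300000 mm^4
sigma = 11500000 * 81 / 16300000
sigma = 57.1 MPa

57.1


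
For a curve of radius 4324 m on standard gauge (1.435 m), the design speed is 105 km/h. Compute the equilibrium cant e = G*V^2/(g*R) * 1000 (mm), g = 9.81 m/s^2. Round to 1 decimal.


Convert speed: V = 105 / 3.6 = 29.1667 m/s
Apply formula: e = 1.435 * 29.1667^2 / (9.81 * 4324)
e = 1.435 * 850.6944 / 42418.44
e = 0.028779 m = 28.8 mm

28.8


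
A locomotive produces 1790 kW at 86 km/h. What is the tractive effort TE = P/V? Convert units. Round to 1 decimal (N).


Convert: P = 1790 kW = 1790000 W
V = 86 / 3.6 = 23.8889 m/s
TE = 1790000 / 23.8889
TE = 74930.2 N

74930.2


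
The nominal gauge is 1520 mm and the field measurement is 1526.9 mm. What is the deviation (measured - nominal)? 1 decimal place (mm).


Deviation = measured - nominal
Deviation = 1526.9 - 1520
Deviation = 6.9 mm

6.9


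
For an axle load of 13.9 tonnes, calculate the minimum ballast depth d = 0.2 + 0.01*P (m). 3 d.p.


d = 0.2 + 0.01 * 13.9
d = 0.2 + 0.139
d = 0.339 m

0.339


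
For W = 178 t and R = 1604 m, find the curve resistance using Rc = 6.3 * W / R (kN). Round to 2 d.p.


Rc = 6.3 * W / R
Rc = 6.3 * 178 / 1604
Rc = 1121.4 / 1604
Rc = 0.70 kN

0.70


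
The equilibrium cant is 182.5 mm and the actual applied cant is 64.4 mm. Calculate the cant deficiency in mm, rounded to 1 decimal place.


Cant deficiency = equilibrium cant - actual cant
CD = 182.5 - 64.4
CD = 118.1 mm

118.1


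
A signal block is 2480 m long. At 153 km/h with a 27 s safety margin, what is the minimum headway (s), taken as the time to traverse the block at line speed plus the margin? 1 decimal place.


V = 153 / 3.6 = 42.5 m/s
Block traversal time = 2480 / 42.5 = 58.3529 s
Headway = 58.3529 + 27
Headway = 85.4 s

85.4


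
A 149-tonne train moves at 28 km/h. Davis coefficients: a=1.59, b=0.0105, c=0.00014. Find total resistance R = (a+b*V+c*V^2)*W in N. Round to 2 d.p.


b*V = 0.0105 * 28 = 0.294
c*V^2 = 0.00014 * 784 = 0.10976
R_per_t = 1.59 + 0.294 + 0.10976 = 1.99376 N/t
R_total = 1.99376 * 149 = 297.07 N

297.07


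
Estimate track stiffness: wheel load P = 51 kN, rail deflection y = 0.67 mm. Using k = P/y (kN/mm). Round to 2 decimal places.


Track stiffness k = P / y
k = 51 / 0.67
k = 76.12 kN/mm

76.12


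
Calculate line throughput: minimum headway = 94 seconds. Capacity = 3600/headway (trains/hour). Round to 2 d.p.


Capacity = 3600 / headway
Capacity = 3600 / 94
Capacity = 38.30 trains/hour

38.30


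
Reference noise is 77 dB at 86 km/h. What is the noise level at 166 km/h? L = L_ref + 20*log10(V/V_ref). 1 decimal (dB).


V/V_ref = 166 / 86 = 1.930233
log10(1.930233) = 0.28561
20 * 0.28561 = 5.7122
L = 77 + 5.7122 = 82.7 dB

82.7


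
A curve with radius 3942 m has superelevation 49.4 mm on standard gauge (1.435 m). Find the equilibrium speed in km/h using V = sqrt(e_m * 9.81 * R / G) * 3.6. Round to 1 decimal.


Convert cant: e = 49.4 mm = 0.0494 m
V_ms = sqrt(0.0494 * 9.81 * 3942 / 1.435)
V_ms = sqrt(1331.253232) = 36.4863 m/s
V = 36.4863 * 3.6 = 131.4 km/h

131.4


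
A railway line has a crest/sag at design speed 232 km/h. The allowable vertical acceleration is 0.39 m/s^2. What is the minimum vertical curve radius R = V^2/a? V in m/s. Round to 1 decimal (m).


Convert speed: V = 232 / 3.6 = 64.4444 m/s
V^2 = 4153.0864 m^2/s^2
R_v = 4153.0864 / 0.39
R_v = 10648.9 m

10648.9


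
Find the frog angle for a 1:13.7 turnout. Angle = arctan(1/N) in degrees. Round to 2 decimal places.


1/N = 1/13.7 = 0.072993
angle = arctan(0.072993) = 0.072863 rad
angle = 0.072863 * 180/pi = 4.17 degrees

4.17


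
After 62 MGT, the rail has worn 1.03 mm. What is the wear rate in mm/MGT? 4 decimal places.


Wear rate = total wear / cumulative tonnage
Rate = 1.03 / 62
Rate = 0.0166 mm/MGT

0.0166


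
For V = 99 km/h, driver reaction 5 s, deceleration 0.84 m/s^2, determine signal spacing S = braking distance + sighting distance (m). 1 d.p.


V = 99 / 3.6 = 27.5 m/s
Braking distance = 27.5^2 / (2*0.84) = 450.1488 m
Sighting distance = 27.5 * 5 = 137.5 m
S = 450.1488 + 137.5 = 587.6 m

587.6
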